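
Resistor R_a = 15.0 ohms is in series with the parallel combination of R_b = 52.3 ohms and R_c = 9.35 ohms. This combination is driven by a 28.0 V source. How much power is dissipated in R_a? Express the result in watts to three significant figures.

Collapse R_b‖R_c to a single equivalent, reducing the network to two series elements.
R_p = (52.3×9.35)/(52.3+9.35) = 7.932 Ω
R_total = 15.0 + 7.932 = 22.93 Ω
I = V / R_total = 28.0 / 22.93 = 1.221 A
R_a is in the main series path, so its power is I²R_a.
P_R_a = (1.221)² × 15.0 = 22.36 W

22.4 W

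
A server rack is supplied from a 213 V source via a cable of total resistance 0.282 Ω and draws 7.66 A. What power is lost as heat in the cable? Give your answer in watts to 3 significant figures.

16.5 W

Line loss is just I²R for the cable — we know both I and R_line directly.
The cable carries the full 7.66 A.
P_line = I² R_line = (7.660)² × 0.282 = 16.55 W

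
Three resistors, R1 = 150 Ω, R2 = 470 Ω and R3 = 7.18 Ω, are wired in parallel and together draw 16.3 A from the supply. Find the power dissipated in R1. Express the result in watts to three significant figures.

We need the common branch voltage; get it from I_total × R_eq, then P = V²/R for the branch.
1/R_eq = 1/150 + 1/470 + 1/7.18 ⇒ R_eq = 6.754 Ω
V = I_total × R_eq = 16.30 × 6.754 = 110.1 V
P_R1 = V² / R1 = (110.1)² / 150 = 80.79 W

80.8 W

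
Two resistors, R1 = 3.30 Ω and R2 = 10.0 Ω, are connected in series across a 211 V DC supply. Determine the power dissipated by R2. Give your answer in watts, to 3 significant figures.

In a series string the same current flows through every resistor — find that current, then P = I²R for the one we want.
R_total = 3.30 + 10.0 = 13.30 Ω
I = V / R_total = 211 / 13.30 = 15.86 A
P_R2 = I² × R2 = (15.86)² × 10.0 = 2517 W

2520 W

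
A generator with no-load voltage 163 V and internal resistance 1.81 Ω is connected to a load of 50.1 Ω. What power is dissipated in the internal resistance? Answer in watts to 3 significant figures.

17.8 W

Internal loss is I²r, with I set by the total series resistance r+R.
I = ε / (r + R) = 163 / (1.81 + 50.1) = 3.140 A
P_int = I² r = (3.140)² × 1.81 = 17.85 W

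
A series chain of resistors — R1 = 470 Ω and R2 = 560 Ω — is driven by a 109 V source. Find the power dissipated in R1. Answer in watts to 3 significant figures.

The current is common to all series resistors; compute it, then apply P = I²R for the target.
R_total = 470 + 560 = 1030 Ω
I = V / R_total = 109 / 1030 = 0.1058 A
P_R1 = I² × R1 = (0.1058)² × 470 = 5.264 W

5.26 W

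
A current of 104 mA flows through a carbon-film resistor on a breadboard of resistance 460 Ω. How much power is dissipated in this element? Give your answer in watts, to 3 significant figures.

4.98 W

Knowing I and R, the power is just I²R — no need to find V first.
P = (0.1040 A)² × 460 Ω = 4.975 W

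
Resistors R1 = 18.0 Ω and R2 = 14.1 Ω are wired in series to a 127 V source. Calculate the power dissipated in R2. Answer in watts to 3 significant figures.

Since the resistors are in series they all carry the loop current I = V/R_total; the power in any one is I²R.
R_total = 18.0 + 14.1 = 32.10 Ω
I = V / R_total = 127 / 32.10 = 3.956 A
P_R2 = I² × R2 = (3.956)² × 14.1 = 220.7 W

221 W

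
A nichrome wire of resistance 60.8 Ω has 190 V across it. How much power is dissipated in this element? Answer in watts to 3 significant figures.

With V across and R both known, P = V²/R gives the dissipation directly.
P = (190 V)² / 60.8 Ω = 593.8 W

594 W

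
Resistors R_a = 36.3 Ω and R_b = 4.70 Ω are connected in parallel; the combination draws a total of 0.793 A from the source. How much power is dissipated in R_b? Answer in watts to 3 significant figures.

2.32 W

We need the common branch voltage; get it from I_total × R_eq, then P = V²/R for the branch.
1/R_eq = 1/36.3 + 1/4.70 ⇒ R_eq = 4.161 Ω
V = I_total × R_eq = 0.7930 × 4.161 = 3.300 V
P_R_b = V² / R_b = (3.300)² / 4.70 = 2.317 W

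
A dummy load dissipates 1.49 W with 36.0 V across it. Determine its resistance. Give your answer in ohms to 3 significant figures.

870 Ω

From P = V I = I²R = V²/R, with the two given quantities we get R = V² / P.
R = (36.0)² / 1.49 = 869.8 Ω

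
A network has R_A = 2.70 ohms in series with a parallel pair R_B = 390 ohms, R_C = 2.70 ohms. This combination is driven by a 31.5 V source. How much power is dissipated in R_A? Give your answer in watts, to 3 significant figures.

Reduce the parallel pair to R_p first; the network is then a simple series string.
R_p = (390×2.70)/(390+2.70) = 2.681 Ω
R_total = 2.70 + 2.681 = 5.381 Ω
I = V / R_total = 31.5 / 5.381 = 5.853 A
R_A is in the main series path, so its power is I²R_A.
P_R_A = (5.853)² × 2.70 = 92.51 W

92.5 W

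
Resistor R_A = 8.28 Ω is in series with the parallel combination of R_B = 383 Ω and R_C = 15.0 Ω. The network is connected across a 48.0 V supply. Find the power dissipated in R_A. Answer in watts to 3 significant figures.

Collapse R_B‖R_C to a single equivalent, reducing the network to two series elements.
R_p = (383×15.0)/(383+15.0) = 14.43 Ω
R_total = 8.28 + 14.43 = 22.71 Ω
I = V / R_total = 48.0 / 22.71 = 2.113 A
R_A is in the main series path, so its power is I²R_A.
P_R_A = (2.113)² × 8.28 = 36.97 W

37.0 W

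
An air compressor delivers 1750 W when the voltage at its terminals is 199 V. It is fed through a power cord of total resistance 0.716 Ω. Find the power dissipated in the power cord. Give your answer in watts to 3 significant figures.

55.4 W

The power cord and load are in series, so the same current flows in both; the loss is I²R_line.
I = P / V = 1750 / 199 = 8.794 A through the power cord.
P_line = I² R_line = (8.794)² × 0.716 = 55.37 W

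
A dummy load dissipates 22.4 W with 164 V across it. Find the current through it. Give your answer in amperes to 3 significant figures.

Rearranging the power relation for the two known quantities gives I = P / V.
I = 22.4 / 164 = 0.1366 A

0.137 A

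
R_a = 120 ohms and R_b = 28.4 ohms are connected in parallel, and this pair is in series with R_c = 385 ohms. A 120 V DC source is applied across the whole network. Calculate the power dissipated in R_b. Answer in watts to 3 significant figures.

First find R_p for the parallel pair, then treat R_p + R_c as a series loop.
R_p = (120×28.4)/(120+28.4) = 22.96 Ω
R_total = R_p + 385 = 22.96 + 385 = 408.0 Ω
I = V / R_total = 120 / 408.0 = 0.2941 A
Voltage across the parallel pair: V_p = I × R_p = 0.2941 × 22.96 = 6.755 V
R_b has V_p across it, so P = V_p²/R_b.
P_R_b = (6.755)² / 28.4 = 1.607 W

1.61 W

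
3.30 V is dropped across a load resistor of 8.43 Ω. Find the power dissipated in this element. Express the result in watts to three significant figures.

1.29 W

Voltage and resistance are given, so P = V²/R is the one-step route.
P = (3.30 V)² / 8.43 Ω = 1.292 W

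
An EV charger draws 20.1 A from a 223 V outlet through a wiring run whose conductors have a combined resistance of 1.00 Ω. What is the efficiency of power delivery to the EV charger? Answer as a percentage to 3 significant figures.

91.0 %

The wiring run carries the full 20.1 A.
P_line = I² R_line = (20.10)² × 1.00 = 404.0 W
P_source = V I = 223 × 20.10 = 4482 W; P_load = 4078 W
η = P_load / P_source = 4078 / 4482 = 0.9099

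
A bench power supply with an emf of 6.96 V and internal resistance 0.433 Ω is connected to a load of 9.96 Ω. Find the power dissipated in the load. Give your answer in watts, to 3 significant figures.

With r and R in series, I = ε/(r+R); the load dissipates I²R.
I = ε / (r + R) = 6.96 / (0.433 + 9.96) = 0.6697 A
P_load = I² R = (0.6697)² × 9.96 = 4.467 W

4.47 W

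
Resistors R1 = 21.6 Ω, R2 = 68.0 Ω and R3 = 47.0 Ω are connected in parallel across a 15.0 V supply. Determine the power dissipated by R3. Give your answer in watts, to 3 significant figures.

Each parallel branch sees the full supply voltage, so P = V²/R applies directly to the target branch.
P_R3 = V² / R3 = (15.0)² / 47.0 Ω = 4.787 W

4.79 W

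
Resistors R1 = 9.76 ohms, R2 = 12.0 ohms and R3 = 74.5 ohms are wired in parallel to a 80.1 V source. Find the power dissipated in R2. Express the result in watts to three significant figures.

535 W

R2 sits directly across the source, so P = V²/R with V = 80.1 V.
P_R2 = V² / R2 = (80.1)² / 12.0 Ω = 534.7 W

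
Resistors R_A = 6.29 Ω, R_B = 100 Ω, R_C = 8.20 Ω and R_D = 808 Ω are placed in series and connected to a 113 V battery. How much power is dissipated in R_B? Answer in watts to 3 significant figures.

1.50 W

Series elements share the same current, so find I first, then use P = I²R.
R_total = 6.29 + 100 + 8.20 + 808 = 922.5 Ω
I = V / R_total = 113 / 922.5 = 0.1225 A
P_R_B = I² × R_B = (0.1225)² × 100 = 1.500 W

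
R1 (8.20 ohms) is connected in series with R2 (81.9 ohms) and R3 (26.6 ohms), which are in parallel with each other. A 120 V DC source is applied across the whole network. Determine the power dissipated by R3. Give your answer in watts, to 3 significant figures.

273 W

Collapse R2‖R3 to a single equivalent, reducing the network to two series elements.
R_p = (81.9×26.6)/(81.9+26.6) = 20.08 Ω
R_total = 8.20 + 20.08 = 28.28 Ω
I = V / R_total = 120 / 28.28 = 4.243 A
Voltage across the parallel pair: V_p = I × R_p = 4.243 × 20.08 = 85.20 V
R3 sees V_p directly, so P = V_p² / R3.
P_R3 = (85.20)² / 26.6 = 272.9 W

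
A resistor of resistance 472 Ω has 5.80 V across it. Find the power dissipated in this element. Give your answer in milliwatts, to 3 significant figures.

71.3 mW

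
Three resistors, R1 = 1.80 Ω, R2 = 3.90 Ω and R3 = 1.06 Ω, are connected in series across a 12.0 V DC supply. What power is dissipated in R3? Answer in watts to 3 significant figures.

3.34 W

In a series string the same current flows through every resistor — find that current, then P = I²R for the one we want.
R_total = 1.80 + 3.90 + 1.06 = 6.760 Ω
I = V / R_total = 12.0 / 6.760 = 1.775 A
P_R3 = I² × R3 = (1.775)² × 1.06 = 3.340 W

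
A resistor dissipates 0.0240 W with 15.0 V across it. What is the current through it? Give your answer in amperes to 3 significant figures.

0.00160 A

From P = V I = I²R = V²/R, with the two given quantities we get I = P / V.
I = 0.0240 / 15.0 = 0.001600 A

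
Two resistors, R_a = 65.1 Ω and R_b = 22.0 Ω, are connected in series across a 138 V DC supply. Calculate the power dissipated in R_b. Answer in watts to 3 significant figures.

Series elements share the same current, so find I first, then use P = I²R.
R_total = 65.1 + 22.0 = 87.10 Ω
I = V / R_total = 138 / 87.10 = 1.584 A
P_R_b = I² × R_b = (1.584)² × 22.0 = 55.23 W

55.2 W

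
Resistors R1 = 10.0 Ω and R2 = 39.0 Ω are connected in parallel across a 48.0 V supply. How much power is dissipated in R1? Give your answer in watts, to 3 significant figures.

R1 sits directly across the source, so P = V²/R with V = 48.0 V.
P_R1 = V² / R1 = (48.0)² / 10.0 Ω = 230.4 W

230 W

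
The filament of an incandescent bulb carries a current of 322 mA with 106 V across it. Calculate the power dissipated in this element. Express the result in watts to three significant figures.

With V and I both given, power follows immediately from P = V I.
P = 106 V × 0.3220 A = 34.13 W

34.1 W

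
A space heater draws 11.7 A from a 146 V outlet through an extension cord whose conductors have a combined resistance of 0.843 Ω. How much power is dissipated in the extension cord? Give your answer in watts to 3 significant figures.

115 W

Line loss is just I²R for the cable — we know both I and R_line directly.
The extension cord carries the full 11.7 A.
P_line = I² R_line = (11.70)² × 0.843 = 115.4 W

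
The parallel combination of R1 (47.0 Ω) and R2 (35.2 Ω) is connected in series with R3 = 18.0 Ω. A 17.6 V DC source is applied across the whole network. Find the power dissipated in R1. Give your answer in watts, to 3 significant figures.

1.84 W

Collapse the R1‖R2 pair into one equivalent R_p; then R_p and R3 form a series string.
R_p = (47.0×35.2)/(47.0+35.2) = 20.13 Ω
R_total = R_p + 18.0 = 20.13 + 18.0 = 38.13 Ω
I = V / R_total = 17.6 / 38.13 = 0.4616 A
Voltage across the parallel pair: V_p = I × R_p = 0.4616 × 20.13 = 9.291 V
R1 has V_p across it, so P = V_p²/R1.
P_R1 = (9.291)² / 47.0 = 1.837 W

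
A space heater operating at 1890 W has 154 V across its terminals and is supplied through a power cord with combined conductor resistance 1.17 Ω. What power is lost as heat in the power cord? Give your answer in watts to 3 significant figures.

The power cord and load are in series, so the same current flows in both; the loss is I²R_line.
I = P / V = 1890 / 154 = 12.27 A through the power cord.
P_line = I² R_line = (12.27)² × 1.17 = 176.2 W

176 W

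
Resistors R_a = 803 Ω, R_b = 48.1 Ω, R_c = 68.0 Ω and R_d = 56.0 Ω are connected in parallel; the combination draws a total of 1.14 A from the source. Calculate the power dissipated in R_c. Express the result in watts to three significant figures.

6.41 W

The branches share the same voltage, but only the total current is given — find V from the equivalent resistance first.
1/R_eq = 1/803 + 1/48.1 + 1/68.0 + 1/56.0 ⇒ R_eq = 18.32 Ω
V = I_total × R_eq = 1.140 × 18.32 = 20.88 V
P_R_c = V² / R_c = (20.88)² / 68.0 = 6.411 W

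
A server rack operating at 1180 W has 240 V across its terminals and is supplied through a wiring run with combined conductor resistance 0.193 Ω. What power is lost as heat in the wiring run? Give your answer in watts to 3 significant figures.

4.67 W

Line loss is just I²R for the cable — we know both I and R_line directly.
I = P / V = 1180 / 240 = 4.917 A through the wiring run.
P_line = I² R_line = (4.917)² × 0.193 = 4.666 W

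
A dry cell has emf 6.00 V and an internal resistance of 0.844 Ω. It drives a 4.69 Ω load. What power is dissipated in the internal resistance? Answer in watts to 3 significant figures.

0.992 W

The source's internal resistance is just another series element carrying I; its dissipation is I²r.
I = ε / (r + R) = 6.00 / (0.844 + 4.69) = 1.084 A
P_int = I² r = (1.084)² × 0.844 = 0.9921 W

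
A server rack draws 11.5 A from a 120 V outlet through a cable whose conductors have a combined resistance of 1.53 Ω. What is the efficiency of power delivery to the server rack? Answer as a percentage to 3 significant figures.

The cable carries the full 11.5 A.
P_line = I² R_line = (11.50)² × 1.53 = 202.3 W
P_source = V I = 120 × 11.50 = 1380 W; P_load = 1178 W
η = P_load / P_source = 1178 / 1380 = 0.8534

85.3 %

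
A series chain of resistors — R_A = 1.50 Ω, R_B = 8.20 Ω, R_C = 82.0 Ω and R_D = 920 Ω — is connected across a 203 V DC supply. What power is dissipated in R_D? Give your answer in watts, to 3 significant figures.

In a series string the same current flows through every resistor — find that current, then P = I²R for the one we want.
R_total = 1.50 + 8.20 + 82.0 + 920 = 1012 Ω
I = V / R_total = 203 / 1012 = 0.2007 A
P_R_D = I² × R_D = (0.2007)² × 920 = 37.04 W

37.0 W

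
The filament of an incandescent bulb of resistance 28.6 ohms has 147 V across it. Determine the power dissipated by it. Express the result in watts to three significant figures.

We know the drop across the element and its resistance — P = V²/R, one step.
P = (147 V)² / 28.6 Ω = 755.6 W

756 W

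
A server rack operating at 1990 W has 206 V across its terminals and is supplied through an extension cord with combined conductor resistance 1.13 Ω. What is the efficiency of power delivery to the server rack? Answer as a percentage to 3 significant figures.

I = P / V = 1990 / 206 = 9.660 A through the extension cord.
P_line = I² R_line = (9.660)² × 1.13 = 105.5 W
P_source = P_load + P_line = 1990 + 105.5 = 2095 W
η = P_load / P_source = 1990 / 2095 = 0.9497

95.0 %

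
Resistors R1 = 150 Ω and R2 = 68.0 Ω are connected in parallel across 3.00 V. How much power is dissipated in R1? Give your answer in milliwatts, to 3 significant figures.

60.0 mW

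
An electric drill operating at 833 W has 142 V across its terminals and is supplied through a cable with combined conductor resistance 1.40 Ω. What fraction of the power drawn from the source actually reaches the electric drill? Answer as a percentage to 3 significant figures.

I = P / V = 833 / 142 = 5.866 A through the cable.
P_line = I² R_line = (5.866)² × 1.40 = 48.18 W
P_source = P_load + P_line = 833.0 + 48.18 = 881.2 W
η = P_load / P_source = 833.0 / 881.2 = 0.9453

94.5 %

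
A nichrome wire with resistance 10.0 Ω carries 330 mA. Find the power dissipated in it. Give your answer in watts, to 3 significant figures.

With I and R stated, P = I²R applies in one step.
P = (0.3300 A)² × 10.0 Ω = 1.089 W

1.09 W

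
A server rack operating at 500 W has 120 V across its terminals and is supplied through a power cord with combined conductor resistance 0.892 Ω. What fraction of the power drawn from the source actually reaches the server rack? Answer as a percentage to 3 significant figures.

97.0 %

I = P / V = 500 / 120 = 4.167 A through the power cord.
P_line = I² R_line = (4.167)² × 0.892 = 15.49 W
P_source = P_load + P_line = 500.0 + 15.49 = 515.5 W
η = P_load / P_source = 500.0 / 515.5 = 0.9700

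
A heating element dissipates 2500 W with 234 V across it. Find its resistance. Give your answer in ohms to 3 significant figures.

21.9 Ω

From P = V I = I²R = V²/R, with the two given quantities we get R = V² / P.
R = (234)² / 2500 = 21.90 Ω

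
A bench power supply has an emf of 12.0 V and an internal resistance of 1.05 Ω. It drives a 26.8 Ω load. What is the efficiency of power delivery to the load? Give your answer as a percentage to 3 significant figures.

Both r and R carry the same current, so the power split is just the resistance split: η = R/(R+r).
η = R / (R + r) = 26.8 / (26.8 + 1.05) = 0.9623

96.2 %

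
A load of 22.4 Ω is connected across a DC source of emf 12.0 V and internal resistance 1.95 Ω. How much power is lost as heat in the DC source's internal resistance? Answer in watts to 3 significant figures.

0.474 W

The internal resistance carries the same current as the load; P_int = I²r.
I = ε / (r + R) = 12.0 / (1.95 + 22.4) = 0.4928 A
P_int = I² r = (0.4928)² × 1.95 = 0.4736 W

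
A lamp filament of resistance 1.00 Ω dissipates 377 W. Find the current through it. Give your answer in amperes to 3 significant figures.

19.4 A

The two known quantities fix the third via I = √(P / R).
I = √(377 / 1.00) = 19.42 A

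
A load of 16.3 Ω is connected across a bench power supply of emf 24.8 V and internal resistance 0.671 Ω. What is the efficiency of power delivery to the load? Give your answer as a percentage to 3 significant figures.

The source delivers εI, of which I²R reaches the load and I²r is lost; since I is common, η = R/(R+r).
η = R / (R + r) = 16.3 / (16.3 + 0.671) = 0.9605

96.0 %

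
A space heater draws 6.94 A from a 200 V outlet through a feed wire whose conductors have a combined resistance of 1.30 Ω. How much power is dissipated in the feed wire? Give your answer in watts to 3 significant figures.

62.6 W

The feed wire and load are in series, so the same current flows in both; the loss is I²R_line.
The feed wire carries the full 6.94 A.
P_line = I² R_line = (6.940)² × 1.30 = 62.61 W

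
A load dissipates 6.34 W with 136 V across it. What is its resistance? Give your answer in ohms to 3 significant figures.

2920 Ω

The two known quantities fix the third via R = V² / P.
R = (136)² / 6.34 = 2917 Ω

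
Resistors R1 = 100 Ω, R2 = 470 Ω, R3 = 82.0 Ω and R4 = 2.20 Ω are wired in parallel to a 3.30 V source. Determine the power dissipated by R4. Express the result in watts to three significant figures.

4.95 W

Every branch has 3.30 V across it, so for R4 the power is simply V²/R.
P_R4 = V² / R4 = (3.30)² / 2.20 Ω = 4.950 W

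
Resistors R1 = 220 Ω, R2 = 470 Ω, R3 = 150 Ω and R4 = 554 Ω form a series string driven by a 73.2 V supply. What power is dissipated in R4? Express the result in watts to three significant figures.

Every series element carries the same I. Get I from the total resistance, then P = I² × R4.
R_total = 220 + 470 + 150 + 554 = 1394 Ω
I = V / R_total = 73.2 / 1394 = 0.05251 A
P_R4 = I² × R4 = (0.05251)² × 554 = 1.528 W

1.53 W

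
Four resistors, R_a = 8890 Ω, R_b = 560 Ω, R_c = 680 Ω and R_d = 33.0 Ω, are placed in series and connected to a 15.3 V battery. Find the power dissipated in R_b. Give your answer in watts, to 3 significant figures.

0.00127 W

The current is common to all series resistors; compute it, then apply P = I²R for the target.
R_total = 8890 + 560 + 680 + 33.0 = 10160 Ω
I = V / R_total = 15.3 / 10160 = 0.001505 A
P_R_b = I² × R_b = (0.001505)² × 560 = 0.001269 W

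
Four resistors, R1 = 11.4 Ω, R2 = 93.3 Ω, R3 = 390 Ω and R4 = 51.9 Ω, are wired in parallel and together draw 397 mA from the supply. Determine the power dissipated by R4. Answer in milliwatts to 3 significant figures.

Parallel branches share V, not I — compute V via R_eq, then use V²/R for the target branch.
1/R_eq = 1/11.4 + 1/93.3 + 1/390 + 1/51.9 ⇒ R_eq = 8.315 Ω
V = I_total × R_eq = 0.3970 × 8.315 = 3.301 V
P_R4 = V² / R4 = (3.301)² / 51.9 = 0.2099 W

210 mW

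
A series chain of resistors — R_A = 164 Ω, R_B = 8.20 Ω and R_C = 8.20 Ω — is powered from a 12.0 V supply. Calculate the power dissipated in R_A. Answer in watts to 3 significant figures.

0.726 W

In a series string the same current flows through every resistor — find that current, then P = I²R for the one we want.
R_total = 164 + 8.20 + 8.20 = 180.4 Ω
I = V / R_total = 12.0 / 180.4 = 0.06652 A
P_R_A = I² × R_A = (0.06652)² × 164 = 0.7257 W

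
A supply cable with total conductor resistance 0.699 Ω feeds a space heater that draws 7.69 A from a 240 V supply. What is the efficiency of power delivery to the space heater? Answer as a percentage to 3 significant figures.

The supply cable carries the full 7.69 A.
P_line = I² R_line = (7.690)² × 0.699 = 41.34 W
P_source = V I = 240 × 7.690 = 1846 W; P_load = 1804 W
η = P_load / P_source = 1804 / 1846 = 0.9776

97.8 %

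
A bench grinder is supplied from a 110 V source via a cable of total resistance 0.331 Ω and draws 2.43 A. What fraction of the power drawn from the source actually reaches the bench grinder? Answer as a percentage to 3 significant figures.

99.3 %

The cable carries the full 2.43 A.
P_line = I² R_line = (2.430)² × 0.331 = 1.955 W
P_source = V I = 110 × 2.430 = 267.3 W; P_load = 265.3 W
η = P_load / P_source = 265.3 / 267.3 = 0.9927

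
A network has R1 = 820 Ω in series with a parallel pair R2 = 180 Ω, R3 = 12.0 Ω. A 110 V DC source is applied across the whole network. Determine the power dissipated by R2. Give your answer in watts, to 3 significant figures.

Replace R2 and R3 with their parallel equivalent so the circuit becomes R1 in series with R_p.
R_p = (180×12.0)/(180+12.0) = 11.25 Ω
R_total = 820 + 11.25 = 831.2 Ω
I = V / R_total = 110 / 831.2 = 0.1323 A
Voltage across the parallel pair: V_p = I × R_p = 0.1323 × 11.25 = 1.489 V
R2 is across V_p, so use P = V²/R for that branch.
P_R2 = (1.489)² / 180 = 0.01231 W

0.0123 W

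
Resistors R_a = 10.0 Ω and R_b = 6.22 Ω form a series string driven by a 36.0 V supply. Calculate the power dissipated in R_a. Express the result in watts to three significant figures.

Every series element carries the same I. Get I from the total resistance, then P = I² × R_a.
R_total = 10.0 + 6.22 = 16.22 Ω
I = V / R_total = 36.0 / 16.22 = 2.219 A
P_R_a = I² × R_a = (2.219)² × 10.0 = 49.26 W

49.3 W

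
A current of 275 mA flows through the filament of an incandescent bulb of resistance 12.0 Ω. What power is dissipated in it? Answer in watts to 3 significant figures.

0.908 W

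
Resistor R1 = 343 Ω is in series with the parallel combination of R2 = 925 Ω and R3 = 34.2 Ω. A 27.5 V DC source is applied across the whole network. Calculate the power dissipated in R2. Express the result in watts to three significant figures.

0.00629 W

Collapse R2‖R3 to a single equivalent, reducing the network to two series elements.
R_p = (925×34.2)/(925+34.2) = 32.98 Ω
R_total = 343 + 32.98 = 376.0 Ω
I = V / R_total = 27.5 / 376.0 = 0.07314 A
Voltage across the parallel pair: V_p = I × R_p = 0.07314 × 32.98 = 2.412 V
R2 is across V_p, so use P = V²/R for that branch.
P_R2 = (2.412)² / 925 = 0.006291 W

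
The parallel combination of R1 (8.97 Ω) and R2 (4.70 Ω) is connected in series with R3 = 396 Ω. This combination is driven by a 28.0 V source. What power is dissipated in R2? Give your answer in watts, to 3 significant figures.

0.00996 W

Combine R1 and R2 into their parallel equivalent first, reducing the network to two series resistors.
R_p = (8.97×4.70)/(8.97+4.70) = 3.084 Ω
R_total = R_p + 396 = 3.084 + 396 = 399.1 Ω
I = V / R_total = 28.0 / 399.1 = 0.07016 A
Voltage across the parallel pair: V_p = I × R_p = 0.07016 × 3.084 = 0.2164 V
R2 sits across V_p; its power is V_p²/R.
P_R2 = (0.2164)² / 4.70 = 0.009962 W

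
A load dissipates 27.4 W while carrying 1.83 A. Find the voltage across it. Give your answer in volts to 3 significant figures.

From P = V I = I²R = V²/R, with the two given quantities we get V = P / I.
V = 27.4 / 1.830 = 14.97 V

15.0 V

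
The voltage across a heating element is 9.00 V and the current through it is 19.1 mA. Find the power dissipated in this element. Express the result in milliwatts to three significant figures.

172 mW

Since both terminal voltage and current are stated, P = V I gives the power in one step.
P = 9.00 V × 0.01910 A = 0.1719 W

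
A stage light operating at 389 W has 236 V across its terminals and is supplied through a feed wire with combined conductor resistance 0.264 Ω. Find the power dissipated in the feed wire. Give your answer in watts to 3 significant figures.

Only the current and the line resistance are needed for the I²R loss.
I = P / V = 389 / 236 = 1.648 A through the feed wire.
P_line = I² R_line = (1.648)² × 0.264 = 0.7173 W

0.717 W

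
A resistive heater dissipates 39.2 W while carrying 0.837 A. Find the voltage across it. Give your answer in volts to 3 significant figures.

46.8 V

Inverting the appropriate power form: V = P / I.
V = 39.2 / 0.8370 = 46.83 V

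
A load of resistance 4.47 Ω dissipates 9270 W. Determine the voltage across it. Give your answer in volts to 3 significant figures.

204 V

From P = V I = I²R = V²/R, with the two given quantities we get V = √(P R).
V = √(9270 × 4.47) = 203.6 V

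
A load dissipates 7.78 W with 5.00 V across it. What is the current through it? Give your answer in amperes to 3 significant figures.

1.56 A

Rearranging the power relation for the two known quantities gives I = P / V.
I = 7.78 / 5.00 = 1.556 A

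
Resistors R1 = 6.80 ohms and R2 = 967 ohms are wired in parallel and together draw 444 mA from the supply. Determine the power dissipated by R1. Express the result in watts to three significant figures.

Only the total current is stated, so first find the parallel equivalent to get the voltage across the combination.
1/R_eq = 1/6.80 + 1/967 ⇒ R_eq = 6.753 Ω
V = I_total × R_eq = 0.4440 × 6.753 = 2.998 V
P_R1 = V² / R1 = (2.998)² / 6.80 = 1.322 W

1.32 W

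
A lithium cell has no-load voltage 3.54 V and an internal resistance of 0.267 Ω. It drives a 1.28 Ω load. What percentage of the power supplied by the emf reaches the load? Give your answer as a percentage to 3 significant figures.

82.7 %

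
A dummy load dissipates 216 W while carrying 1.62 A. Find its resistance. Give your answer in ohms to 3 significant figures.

From P = V I = I²R = V²/R, with the two given quantities we get R = P / I².
R = 216 / (1.620)² = 82.30 Ω

82.3 Ω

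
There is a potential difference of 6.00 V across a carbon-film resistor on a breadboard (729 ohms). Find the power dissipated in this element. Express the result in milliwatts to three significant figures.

49.4 mW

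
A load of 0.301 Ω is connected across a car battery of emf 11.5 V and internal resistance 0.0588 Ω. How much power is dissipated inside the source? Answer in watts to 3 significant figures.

Internal loss is I²r, with I set by the total series resistance r+R.
I = ε / (r + R) = 11.5 / (0.0588 + 0.301) = 31.96 A
P_int = I² r = (31.96)² × 0.0588 = 60.07 W

60.1 W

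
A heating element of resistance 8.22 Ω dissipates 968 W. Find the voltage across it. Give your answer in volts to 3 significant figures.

The two known quantities fix the third via V = √(P R).
V = √(968 × 8.22) = 89.20 V

89.2 V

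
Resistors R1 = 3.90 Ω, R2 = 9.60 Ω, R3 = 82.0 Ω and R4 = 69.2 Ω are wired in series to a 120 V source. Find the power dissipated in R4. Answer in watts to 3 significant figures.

Series elements share the same current, so find I first, then use P = I²R.
R_total = 3.90 + 9.60 + 82.0 + 69.2 = 164.7 Ω
I = V / R_total = 120 / 164.7 = 0.7286 A
P_R4 = I² × R4 = (0.7286)² × 69.2 = 36.74 W

36.7 W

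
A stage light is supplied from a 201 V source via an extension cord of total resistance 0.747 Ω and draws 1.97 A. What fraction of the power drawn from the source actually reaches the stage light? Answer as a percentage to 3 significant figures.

The extension cord carries the full 1.97 A.
P_line = I² R_line = (1.970)² × 0.747 = 2.899 W
P_source = V I = 201 × 1.970 = 396.0 W; P_load = 393.1 W
η = P_load / P_source = 393.1 / 396.0 = 0.9927

99.3 %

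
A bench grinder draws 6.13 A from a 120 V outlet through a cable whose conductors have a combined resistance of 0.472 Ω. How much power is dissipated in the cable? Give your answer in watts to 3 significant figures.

17.7 W

The cable and load are in series, so the same current flows in both; the loss is I²R_line.
The cable carries the full 6.13 A.
P_line = I² R_line = (6.130)² × 0.472 = 17.74 W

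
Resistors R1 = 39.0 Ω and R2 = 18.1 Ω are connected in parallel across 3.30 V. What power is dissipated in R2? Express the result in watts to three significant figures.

0.602 W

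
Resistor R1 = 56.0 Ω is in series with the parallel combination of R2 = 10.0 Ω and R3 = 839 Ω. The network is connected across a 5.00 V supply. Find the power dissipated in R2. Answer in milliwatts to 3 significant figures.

Replace R2 and R3 with their parallel equivalent so the circuit becomes R1 in series with R_p.
R_p = (10.0×839)/(10.0+839) = 9.882 Ω
R_total = 56.0 + 9.882 = 65.88 Ω
I = V / R_total = 5.00 / 65.88 = 0.07589 A
Voltage across the parallel pair: V_p = I × R_p = 0.07589 × 9.882 = 0.7500 V
R2 sees V_p directly, so P = V_p² / R2.
P_R2 = (0.7500)² / 10.0 = 0.05625 W

56.2 mW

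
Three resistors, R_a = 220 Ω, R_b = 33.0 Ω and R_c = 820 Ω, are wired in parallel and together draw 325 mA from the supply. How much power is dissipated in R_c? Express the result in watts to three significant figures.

0.0990 W

We need the common branch voltage; get it from I_total × R_eq, then P = V²/R for the branch.
1/R_eq = 1/220 + 1/33.0 + 1/820 ⇒ R_eq = 27.73 Ω
V = I_total × R_eq = 0.3250 × 27.73 = 9.011 V
P_R_c = V² / R_c = (9.011)² / 820 = 0.09902 W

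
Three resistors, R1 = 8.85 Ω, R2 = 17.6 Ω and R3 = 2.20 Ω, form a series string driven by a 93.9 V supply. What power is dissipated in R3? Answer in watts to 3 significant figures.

Since the resistors are in series they all carry the loop current I = V/R_total; the power in any one is I²R.
R_total = 8.85 + 17.6 + 2.20 = 28.65 Ω
I = V / R_total = 93.9 / 28.65 = 3.277 A
P_R3 = I² × R3 = (3.277)² × 2.20 = 23.63 W

23.6 W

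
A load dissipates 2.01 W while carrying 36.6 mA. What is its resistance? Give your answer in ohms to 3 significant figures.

1500 Ω

The two known quantities fix the third via R = P / I².
R = 2.01 / (0.03660)² = 1500 Ω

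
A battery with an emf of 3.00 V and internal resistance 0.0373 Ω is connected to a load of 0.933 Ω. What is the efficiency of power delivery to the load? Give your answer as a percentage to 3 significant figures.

96.2 %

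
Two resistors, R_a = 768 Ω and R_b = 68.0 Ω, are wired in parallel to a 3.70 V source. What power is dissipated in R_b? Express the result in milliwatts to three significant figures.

201 mW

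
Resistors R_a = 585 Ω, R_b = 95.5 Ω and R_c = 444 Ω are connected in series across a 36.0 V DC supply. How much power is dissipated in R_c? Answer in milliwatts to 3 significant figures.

455 mW

In a series string the same current flows through every resistor — find that current, then P = I²R for the one we want.
R_total = 585 + 95.5 + 444 = 1124 Ω
I = V / R_total = 36.0 / 1124 = 0.03201 A
P_R_c = I² × R_c = (0.03201)² × 444 = 0.4551 W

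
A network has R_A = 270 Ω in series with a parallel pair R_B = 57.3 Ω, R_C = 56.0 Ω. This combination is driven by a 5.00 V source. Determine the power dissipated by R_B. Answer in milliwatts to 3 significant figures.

First combine the parallel branches into one equivalent R_p, then R_A + R_p is a series pair.
R_p = (57.3×56.0)/(57.3+56.0) = 28.32 Ω
R_total = 270 + 28.32 = 298.3 Ω
I = V / R_total = 5.00 / 298.3 = 0.01676 A
Voltage across the parallel pair: V_p = I × R_p = 0.01676 × 28.32 = 0.4747 V
R_B sees V_p directly, so P = V_p² / R_B.
P_R_B = (0.4747)² / 57.3 = 0.003932 W

3.93 mW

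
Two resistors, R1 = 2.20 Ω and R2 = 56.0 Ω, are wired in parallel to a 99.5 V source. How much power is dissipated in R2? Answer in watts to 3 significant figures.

177 W

The supply voltage appears across each parallel branch — just use P = V²/R2.
P_R2 = V² / R2 = (99.5)² / 56.0 Ω = 176.8 W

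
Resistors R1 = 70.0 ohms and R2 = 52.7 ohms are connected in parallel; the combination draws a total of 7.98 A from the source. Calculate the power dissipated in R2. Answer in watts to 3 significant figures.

1090 W

The branches share the same voltage, but only the total current is given — find V from the equivalent resistance first.
1/R_eq = 1/70.0 + 1/52.7 ⇒ R_eq = 30.07 Ω
V = I_total × R_eq = 7.980 × 30.07 = 239.9 V
P_R2 = V² / R2 = (239.9)² / 52.7 = 1092 W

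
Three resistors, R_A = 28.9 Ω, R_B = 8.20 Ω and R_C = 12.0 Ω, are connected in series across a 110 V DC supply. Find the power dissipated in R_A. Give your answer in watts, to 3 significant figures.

145 W

In a series string the same current flows through every resistor — find that current, then P = I²R for the one we want.
R_total = 28.9 + 8.20 + 12.0 = 49.10 Ω
I = V / R_total = 110 / 49.10 = 2.240 A
P_R_A = I² × R_A = (2.240)² × 28.9 = 145.1 W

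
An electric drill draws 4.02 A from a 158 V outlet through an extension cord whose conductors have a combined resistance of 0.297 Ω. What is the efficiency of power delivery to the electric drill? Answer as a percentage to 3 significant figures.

99.2 %

The extension cord carries the full 4.02 A.
P_line = I² R_line = (4.020)² × 0.297 = 4.800 W
P_source = V I = 158 × 4.020 = 635.2 W; P_load = 630.4 W
η = P_load / P_source = 630.4 / 635.2 = 0.9924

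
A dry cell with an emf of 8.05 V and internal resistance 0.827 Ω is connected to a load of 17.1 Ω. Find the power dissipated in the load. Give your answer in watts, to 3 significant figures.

3.45 W

Load and internal resistance form a series loop — compute the loop current, then the load power via I²R.
I = ε / (r + R) = 8.05 / (0.827 + 17.1) = 0.4490 A
P_load = I² R = (0.4490)² × 17.1 = 3.448 W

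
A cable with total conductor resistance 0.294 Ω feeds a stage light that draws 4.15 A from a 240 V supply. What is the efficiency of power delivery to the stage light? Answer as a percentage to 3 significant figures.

The cable carries the full 4.15 A.
P_line = I² R_line = (4.150)² × 0.294 = 5.063 W
P_source = V I = 240 × 4.150 = 996.0 W; P_load = 990.9 W
η = P_load / P_source = 990.9 / 996.0 = 0.9949

99.5 %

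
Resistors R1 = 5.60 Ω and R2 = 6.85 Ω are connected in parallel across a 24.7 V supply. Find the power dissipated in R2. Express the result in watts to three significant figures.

89.1 W

R2 sits directly across the source, so P = V²/R with V = 24.7 V.
P_R2 = V² / R2 = (24.7)² / 6.85 Ω = 89.06 W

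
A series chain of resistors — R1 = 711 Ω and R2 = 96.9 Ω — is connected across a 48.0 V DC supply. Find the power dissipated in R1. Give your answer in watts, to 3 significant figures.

2.51 W

Every series element carries the same I. Get I from the total resistance, then P = I² × R1.
R_total = 711 + 96.9 = 807.9 Ω
I = V / R_total = 48.0 / 807.9 = 0.05941 A
P_R1 = I² × R1 = (0.05941)² × 711 = 2.510 W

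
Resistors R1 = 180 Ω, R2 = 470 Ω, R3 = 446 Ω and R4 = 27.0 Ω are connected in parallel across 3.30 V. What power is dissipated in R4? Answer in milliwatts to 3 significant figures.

403 mW

Parallel branches share the same voltage; P = V²/R gives the branch power in one step.
P_R4 = V² / R4 = (3.30)² / 27.0 Ω = 0.4033 W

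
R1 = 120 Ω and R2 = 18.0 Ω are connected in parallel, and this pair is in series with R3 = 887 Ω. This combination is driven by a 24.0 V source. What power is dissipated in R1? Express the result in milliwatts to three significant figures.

Collapse the R1‖R2 pair into one equivalent R_p; then R_p and R3 form a series string.
R_p = (120×18.0)/(120+18.0) = 15.65 Ω
R_total = R_p + 887 = 15.65 + 887 = 902.7 Ω
I = V / R_total = 24.0 / 902.7 = 0.02659 A
Voltage across the parallel pair: V_p = I × R_p = 0.02659 × 15.65 = 0.4162 V
R1 sits across V_p; its power is V_p²/R.
P_R1 = (0.4162)² / 120 = 0.001443 W

1.44 mW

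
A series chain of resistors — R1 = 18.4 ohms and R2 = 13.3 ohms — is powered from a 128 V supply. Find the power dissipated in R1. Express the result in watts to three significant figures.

Series elements share the same current, so find I first, then use P = I²R.
R_total = 18.4 + 13.3 = 31.70 Ω
I = V / R_total = 128 / 31.70 = 4.038 A
P_R1 = I² × R1 = (4.038)² × 18.4 = 300.0 W

300 W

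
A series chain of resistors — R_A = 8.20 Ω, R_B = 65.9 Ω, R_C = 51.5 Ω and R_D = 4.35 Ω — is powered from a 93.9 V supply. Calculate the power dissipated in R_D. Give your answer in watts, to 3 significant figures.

Series elements share the same current, so find I first, then use P = I²R.
R_total = 8.20 + 65.9 + 51.5 + 4.35 = 130.0 Ω
I = V / R_total = 93.9 / 130.0 = 0.7226 A
P_R_D = I² × R_D = (0.7226)² × 4.35 = 2.271 W

2.27 W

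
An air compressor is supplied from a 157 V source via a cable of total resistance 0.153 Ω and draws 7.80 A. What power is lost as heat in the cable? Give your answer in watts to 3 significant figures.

9.31 W

The cable is a series resistance carrying the load current; its dissipation is I²R_line.
The cable carries the full 7.80 A.
P_line = I² R_line = (7.800)² × 0.153 = 9.309 W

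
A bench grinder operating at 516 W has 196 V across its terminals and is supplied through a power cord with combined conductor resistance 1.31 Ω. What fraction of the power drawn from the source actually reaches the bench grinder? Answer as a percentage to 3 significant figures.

I = P / V = 516 / 196 = 2.633 A through the power cord.
P_line = I² R_line = (2.633)² × 1.31 = 9.079 W
P_source = P_load + P_line = 516.0 + 9.079 = 525.1 W
η = P_load / P_source = 516.0 / 525.1 = 0.9827

98.3 %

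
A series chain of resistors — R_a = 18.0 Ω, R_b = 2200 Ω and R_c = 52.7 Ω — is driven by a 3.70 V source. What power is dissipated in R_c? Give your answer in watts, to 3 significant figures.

Series elements share the same current, so find I first, then use P = I²R.
R_total = 18.0 + 2200 + 52.7 = 2271 Ω
I = V / R_total = 3.70 / 2271 = 0.001629 A
P_R_c = I² × R_c = (0.001629)² × 52.7 = 0.0001399 W

0.000140 W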